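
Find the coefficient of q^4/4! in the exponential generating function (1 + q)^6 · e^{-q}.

37

The EGF product rule gives c_4 = Σ_{k_1+k_2=4} C(4; k_1,k_2) · ∏ g_i(k_i), where (1+q)^6 gives the falling factorial (6)_k; e^{-q} gives (-1)^k.
g_1(k) for k = 0…4: 1, 6, 30, 120, 360.
g_2(k) for k = 0…4: 1, -1, 1, -1, 1.
c_4 = Σ_k C(4,k)·g_1(k)·g_2(4−k) = 1·1·1 + 4·6·(-1) + 6·30·1 + 4·120·(-1) + 1·360·1 = 1 − 24 + 180 − 480 + 360 = 37.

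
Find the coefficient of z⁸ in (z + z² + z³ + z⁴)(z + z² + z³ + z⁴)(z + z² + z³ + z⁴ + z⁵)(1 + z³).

20

(z + z² + z³ + z⁴) has coefficients 0,1,1,1,1 for degrees 0…4.
(z + z² + z³ + z⁴) has coefficients 0,1,1,1,1,0,0,0,0 for degrees 0…8.
Multiplying by (z + z² + z³ + z⁴ + z⁵) gives running coefficients 0,0,1,2,3,4,4,3,2 for degrees 0…8.
Finally multiplying by (1 + z³), the product of all factors after the first has coefficients 0,0,1,2,3,5,6,6,6 for degrees 0…8.
[z⁸] = 1·6 + 1·6 + 1·5 + 1·3 = 20.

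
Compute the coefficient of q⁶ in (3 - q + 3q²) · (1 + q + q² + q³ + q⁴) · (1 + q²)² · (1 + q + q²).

(3 - q + 3q²) has coefficients 3,-1,3 for degrees 0…2.
(1 + q + q² + q³ + q⁴) has coefficients 1,1,1,1,1,0,0 for degrees 0…6.
Multiplying by (1 + q²)² gives running coefficients 1,1,3,3,4,3,3 for degrees 0…6.
Finally multiplying by (1 + q + q²), the product of all factors after the first has coefficients 1,2,5,7,10,10,10 for degrees 0…6.
[q⁶] = 3·10 − 1·10 + 3·10 = 50.

50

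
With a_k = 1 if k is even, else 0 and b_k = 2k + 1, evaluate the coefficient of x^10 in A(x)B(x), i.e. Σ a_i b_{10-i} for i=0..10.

66

Write out a_i and b_{10-i} for i = 0,…,10 and sum the products.
Σ = 1·21 + 0·19 + 1·17 + 0·15 + 1·13 + 0·11 + 1·9 + 0·7 + 1·5 + 0·3 + 1·1 = 66.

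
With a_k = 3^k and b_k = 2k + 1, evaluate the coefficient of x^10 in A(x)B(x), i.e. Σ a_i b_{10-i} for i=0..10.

177135

Write out a_i and b_{10-i} for i = 0,…,10 and sum the products.
Σ = 1·21 + 3·19 + 9·17 + 27·15 + 81·13 + 243·11 + 729·9 + 2187·7 + 6561·5 + 19683·3 + 59049·1 = 177135.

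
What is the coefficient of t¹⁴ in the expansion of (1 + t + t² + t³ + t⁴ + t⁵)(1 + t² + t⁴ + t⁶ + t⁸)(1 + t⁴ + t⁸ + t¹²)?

(1 + t + t² + t³ + t⁴ + t⁵) has coefficients 1,1,1,1,1,1 for degrees 0…5.
(1 + t² + t⁴ + t⁶ + t⁸) has coefficients 1,0,1,0,1,0,1,0,1,0,0,0,0,0,0 for degrees 0…14.
Finally multiplying by (1 + t⁴ + t⁸ + t¹²), the product of all factors after the first has coefficients 1,0,1,0,2,0,2,0,3,0,2,0,3,0,2 for degrees 0…14.
[t¹⁴] = 1·2 + 1·0 + 1·3 + 1·0 + 1·2 + 1·0 = 7.

7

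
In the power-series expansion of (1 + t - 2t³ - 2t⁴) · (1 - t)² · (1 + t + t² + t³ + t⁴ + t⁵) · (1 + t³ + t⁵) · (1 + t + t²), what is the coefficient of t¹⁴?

(1 + t - 2t³ - 2t⁴) has coefficients 1,1,0,-2,-2 for degrees 0…4.
(1 - t)² has coefficients 1,-2,1,0,0,0,0,0,0,0,0,0,0,0,0 for degrees 0…14.
Multiplying by (1 + t + t² + t³ + t⁴ + t⁵) gives running coefficients 1,-1,0,0,0,0,-1,1,0,0,0,0,0,0,0 for degrees 0…14.
Multiplying by (1 + t³ + t⁵) gives running coefficients 1,-1,0,1,-1,1,-2,1,0,-1,1,-1,1,0,0 for degrees 0…14.
Finally multiplying by (1 + t + t²), the product of all factors after the first has coefficients 1,0,0,0,0,1,-2,0,-1,0,0,-1,1,0,1 for degrees 0…14.
[t¹⁴] = 1·1 + 1·0 − 2·(-1) − 2·0 = 3.

3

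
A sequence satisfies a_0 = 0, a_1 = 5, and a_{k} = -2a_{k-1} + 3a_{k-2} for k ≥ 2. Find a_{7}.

2735

The ordinary generating function has denominator 1 + 2x - 3x^2.
Iterating the recurrence: a_0,…,a_{7} = 0, 5, -10, 35, -100, 305, -910, 2735.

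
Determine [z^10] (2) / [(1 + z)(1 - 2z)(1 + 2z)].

2730

Partial fractions give a closed form: a_n = (-2/3)·(-1)^n + (2/3)·2^n + (2)·(-2)^n.
At n = 10: a_10 = 2730.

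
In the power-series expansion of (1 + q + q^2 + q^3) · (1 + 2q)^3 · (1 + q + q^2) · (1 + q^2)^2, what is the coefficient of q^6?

(1 + q + q^2 + q^3) has coefficients 1,1,1,1 for degrees 0…3.
(1 + 2q)^3 has coefficients 1,6,12,8,0,0,0 for degrees 0…6.
Multiplying by (1 + q + q^2) gives running coefficients 1,7,19,26,20,8,0 for degrees 0…6.
Finally multiplying by (1 + q^2)^2, the product of all factors after the first has coefficients 1,7,21,40,59,67,59 for degrees 0…6.
[q^6] = 1·59 + 1·67 + 1·59 + 1·40 = 225.

225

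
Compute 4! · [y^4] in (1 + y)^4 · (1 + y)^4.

The EGF product rule gives c_4 = Σ_{k_1+k_2=4} C(4; k_1,k_2) · ∏ g_i(k_i), where (1+y)^4 gives the falling factorial (4)_k; (1+y)^4 gives the falling factorial (4)_k.
g_1(k) for k = 0…4: 1, 4, 12, 24, 24.
g_2(k) for k = 0…4: 1, 4, 12, 24, 24.
c_4 = Σ_k C(4,k)·g_1(k)·g_2(4−k) = 1·1·24 + 4·4·24 + 6·12·12 + 4·24·4 + 1·24·1 = 24 + 384 + 864 + 384 + 24 = 1680.

1680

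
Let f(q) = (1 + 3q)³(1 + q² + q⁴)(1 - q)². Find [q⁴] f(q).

(1 + 3q)³ has coefficients 1,9,27,27 for degrees 0…3.
(1 + q² + q⁴) has coefficients 1,0,1,0,1 for degrees 0…4.
Finally multiplying by (1 - q)², the product of all factors after the first has coefficients 1,-2,2,-2,2 for degrees 0…4.
[q⁴] = 1·2 + 9·(-2) + 27·2 + 27·(-2) = -16.

-16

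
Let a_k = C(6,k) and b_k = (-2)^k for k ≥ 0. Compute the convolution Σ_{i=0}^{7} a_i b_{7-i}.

Write out a_i and b_{7-i} for i = 0,…,7 and sum the products.
Σ = 1·(-128) + 6·64 + 15·(-32) + 20·16 + 15·(-8) + 6·4 + 1·(-2) + 0·1 = -2.

-2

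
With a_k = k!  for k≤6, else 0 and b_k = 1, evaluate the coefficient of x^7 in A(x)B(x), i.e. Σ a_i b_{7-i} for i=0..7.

This is [x^7] in the product of the two ordinary generating functions.
Σ = 1·1 + 1·1 + 2·1 + 6·1 + 24·1 + 120·1 + 720·1 + 0·1 = 874.

874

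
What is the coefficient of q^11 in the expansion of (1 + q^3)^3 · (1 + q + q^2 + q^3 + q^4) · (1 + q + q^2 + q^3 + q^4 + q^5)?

(1 + q^3)^3 has coefficients 1,0,0,3,0,0,3,0,0,1 for degrees 0…9.
(1 + q + q^2 + q^3 + q^4) has coefficients 1,1,1,1,1,0,0,0,0,0,0,0 for degrees 0…11.
Finally multiplying by (1 + q + q^2 + q^3 + q^4 + q^5), the product of all factors after the first has coefficients 1,2,3,4,5,5,4,3,2,1,0,0 for degrees 0…11.
[q^11] = 1·0 + 3·2 + 3·5 + 1·3 = 24.

24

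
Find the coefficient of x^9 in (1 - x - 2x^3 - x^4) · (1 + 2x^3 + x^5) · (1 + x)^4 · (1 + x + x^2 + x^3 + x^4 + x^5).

-144

(1 - x - 2x^3 - x^4) has coefficients 1,-1,0,-2,-1 for degrees 0…4.
(1 + 2x^3 + x^5) has coefficients 1,0,0,2,0,1,0,0,0,0 for degrees 0…9.
Multiplying by (1 + x)^4 gives running coefficients 1,4,6,6,9,13,12,8,4,1 for degrees 0…9.
Finally multiplying by (1 + x + x^2 + x^3 + x^4 + x^5), the product of all factors after the first has coefficients 1,5,11,17,26,39,50,54,52,47 for degrees 0…9.
[x^9] = 1·47 − 1·52 − 2·50 − 1·39 = -144.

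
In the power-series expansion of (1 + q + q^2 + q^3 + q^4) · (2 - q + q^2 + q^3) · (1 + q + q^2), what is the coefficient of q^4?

(1 + q + q^2 + q^3 + q^4) has coefficients 1,1,1,1,1 for degrees 0…4.
(2 - q + q^2 + q^3) has coefficients 2,-1,1,1,0 for degrees 0…4.
Finally multiplying by (1 + q + q^2), the product of all factors after the first has coefficients 2,1,2,1,2 for degrees 0…4.
[q^4] = 1·2 + 1·1 + 1·2 + 1·1 + 1·2 = 8.

8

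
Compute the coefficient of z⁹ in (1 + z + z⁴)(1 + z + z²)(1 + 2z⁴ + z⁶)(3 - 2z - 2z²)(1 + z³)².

-8

(1 + z + z⁴) has coefficients 1,1,0,0,1 for degrees 0…4.
(1 + z + z²) has coefficients 1,1,1,0,0,0,0,0,0,0 for degrees 0…9.
Multiplying by (1 + 2z⁴ + z⁶) gives running coefficients 1,1,1,0,2,2,3,1,1,0 for degrees 0…9.
Multiplying by (3 - 2z - 2z²) gives running coefficients 3,1,-1,-4,4,2,1,-7,-5,-4 for degrees 0…9.
Finally multiplying by (1 + z³)², the product of all factors after the first has coefficients 3,1,-1,2,6,0,-4,2,-2,-6 for degrees 0…9.
[z⁹] = 1·(-6) + 1·(-2) + 1·0 = -8.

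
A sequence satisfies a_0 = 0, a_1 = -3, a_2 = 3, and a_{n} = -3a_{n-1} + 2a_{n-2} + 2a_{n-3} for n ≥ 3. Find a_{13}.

-2910831

The ordinary generating function has denominator 1 + 3y - 2y^2 - 2y^3.
Iterating the recurrence: a_0,…,a_{13} = 0, -3, 3, -15, 45, -159, 537, -1839, 6273, -21423, 73137, -249711, 852561, -2910831.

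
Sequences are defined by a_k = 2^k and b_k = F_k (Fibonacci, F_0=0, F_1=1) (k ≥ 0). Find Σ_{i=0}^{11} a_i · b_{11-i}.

The convolution is the x^11 coefficient of A(x)B(x).
Σ = 1·89 + 2·55 + 4·34 + 8·21 + 16·13 + 32·8 + 64·5 + 128·3 + 256·2 + 512·1 + 1024·1 + 2048·0 = 3719.

3719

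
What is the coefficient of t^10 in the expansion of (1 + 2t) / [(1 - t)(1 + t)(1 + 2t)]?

1

The denominator gives the recurrence a_n = −2a_(n−1) + a_(n−2) + 2a_(n−3) for n ≥ 3; the numerator fixes a_0 = 1, a_1 = 0, a_2 = 1.
Iterating: 1, 0, 1, 0, 1, 0, 1, 0, 1, 0, 1, so a_10 = 1.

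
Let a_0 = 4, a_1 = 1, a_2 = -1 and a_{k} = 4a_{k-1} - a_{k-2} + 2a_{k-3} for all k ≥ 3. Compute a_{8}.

3175

The ordinary generating function has denominator 1 - 4y + y^2 - 2y^3.
Iterating the recurrence: a_0,…,a_{8} = 4, 1, -1, 3, 15, 55, 211, 819, 3175.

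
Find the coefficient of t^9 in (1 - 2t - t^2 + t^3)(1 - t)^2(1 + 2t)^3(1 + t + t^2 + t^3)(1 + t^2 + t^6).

-34

(1 - 2t - t^2 + t^3) has coefficients 1,-2,-1,1 for degrees 0…3.
(1 - t)^2 has coefficients 1,-2,1,0,0,0,0,0,0,0 for degrees 0…9.
Multiplying by (1 + 2t)^3 gives running coefficients 1,4,1,-10,-4,8,0,0,0,0 for degrees 0…9.
Multiplying by (1 + t + t^2 + t^3) gives running coefficients 1,5,6,-4,-9,-5,-6,4,8,0 for degrees 0…9.
Finally multiplying by (1 + t^2 + t^6), the product of all factors after the first has coefficients 1,5,7,1,-3,-9,-14,4,8,0 for degrees 0…9.
[t^9] = 1·0 − 2·8 − 1·4 + 1·(-14) = -34.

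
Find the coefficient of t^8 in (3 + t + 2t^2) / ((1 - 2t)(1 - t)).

2042

The denominator gives the recurrence a_n = 3a_(n−1) − 2a_(n−2) for n ≥ 3; the numerator fixes a_0 = 3, a_1 = 10, a_2 = 26.
Iterating: 3, 10, 26, 58, 122, 250, 506, 1018, 2042, so a_8 = 2042.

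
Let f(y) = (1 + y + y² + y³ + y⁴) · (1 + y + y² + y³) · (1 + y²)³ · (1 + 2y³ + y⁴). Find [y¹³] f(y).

37

(1 + y + y² + y³ + y⁴) has coefficients 1,1,1,1,1 for degrees 0…4.
(1 + y + y² + y³) has coefficients 1,1,1,1,0,0,0,0,0,0,0,0,0,0 for degrees 0…13.
Multiplying by (1 + y²)³ gives running coefficients 1,1,4,4,6,6,4,4,1,1,0,0,0,0 for degrees 0…13.
Finally multiplying by (1 + 2y³ + y⁴), the product of all factors after the first has coefficients 1,1,4,6,9,15,16,20,19,15,12,6,3,1 for degrees 0…13.
[y¹³] = 1·1 + 1·3 + 1·6 + 1·12 + 1·15 = 37.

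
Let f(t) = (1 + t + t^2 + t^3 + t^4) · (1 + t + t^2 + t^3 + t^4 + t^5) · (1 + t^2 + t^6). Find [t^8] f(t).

9

(1 + t + t^2 + t^3 + t^4) has coefficients 1,1,1,1,1 for degrees 0…4.
(1 + t + t^2 + t^3 + t^4 + t^5) has coefficients 1,1,1,1,1,1,0,0,0 for degrees 0…8.
Finally multiplying by (1 + t^2 + t^6), the product of all factors after the first has coefficients 1,1,2,2,2,2,2,2,1 for degrees 0…8.
[t^8] = 1·1 + 1·2 + 1·2 + 1·2 + 1·2 = 9.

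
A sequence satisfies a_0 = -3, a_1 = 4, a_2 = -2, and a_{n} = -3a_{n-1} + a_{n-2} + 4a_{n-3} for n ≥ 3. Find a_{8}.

1910

The ordinary generating function has denominator 1 + 3y - y^2 - 4y^3.
Iterating the recurrence: a_0,…,a_{8} = -3, 4, -2, -2, 20, -70, 222, -656, 1910.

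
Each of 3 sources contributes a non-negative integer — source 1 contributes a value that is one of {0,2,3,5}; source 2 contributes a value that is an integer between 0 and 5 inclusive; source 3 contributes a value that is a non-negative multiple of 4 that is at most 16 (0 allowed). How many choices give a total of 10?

The generating function for the choices is (1 + y^2 + y^3 + y^5)·(1 + y + y^2 + y^3 + y^4 + y^5)·(1 + y^4 + y^8 + y^12 + y^16); the count is [y^10].
(1 + y^2 + y^3 + y^5) has coefficients 1,0,1,1,0,1 for degrees 0…5.
(1 + y + y^2 + y^3 + y^4 + y^5) has coefficients 1,1,1,1,1,1,0,0,0,0,0 for degrees 0…10.
Finally multiplying by (1 + y^4 + y^8 + y^12 + y^16), the product of all factors after the first has coefficients 1,1,1,1,2,2,1,1,2,2,1 for degrees 0…10.
[y^10] = 1·1 + 1·2 + 1·1 + 1·2 = 6.

6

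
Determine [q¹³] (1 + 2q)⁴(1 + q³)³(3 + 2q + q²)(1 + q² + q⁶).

903

(1 + 2q)⁴ has coefficients 1,8,24,32,16 for degrees 0…4.
(1 + q³)³ has coefficients 1,0,0,3,0,0,3,0,0,1,0,0,0,0 for degrees 0…13.
Multiplying by (3 + 2q + q²) gives running coefficients 3,2,1,9,6,3,9,6,3,3,2,1,0,0 for degrees 0…13.
Finally multiplying by (1 + q² + q⁶), the product of all factors after the first has coefficients 3,2,4,11,7,12,18,11,13,18,11,7,11,7 for degrees 0…13.
[q¹³] = 1·7 + 8·11 + 24·7 + 32·11 + 16·18 = 903.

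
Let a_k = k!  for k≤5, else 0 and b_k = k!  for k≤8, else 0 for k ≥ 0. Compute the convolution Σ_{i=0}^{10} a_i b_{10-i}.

This is [x^10] in the product of the two ordinary generating functions.
Σ = 1·0 + 1·0 + 2·40320 + 6·5040 + 24·720 + 120·120 + 0·24 + 0·6 + 0·2 + 0·1 + 0·1 = 142560.

142560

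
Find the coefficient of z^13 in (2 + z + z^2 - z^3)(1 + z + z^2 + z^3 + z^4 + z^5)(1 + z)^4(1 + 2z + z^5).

18

(2 + z + z^2 - z^3) has coefficients 2,1,1,-1 for degrees 0…3.
(1 + z + z^2 + z^3 + z^4 + z^5) has coefficients 1,1,1,1,1,1,0,0,0,0,0,0,0,0 for degrees 0…13.
Multiplying by (1 + z)^4 gives running coefficients 1,5,11,15,16,16,15,11,5,1,0,0,0,0 for degrees 0…13.
Finally multiplying by (1 + 2z + z^5), the product of all factors after the first has coefficients 1,7,21,37,46,49,52,52,42,27,18,15,11,5 for degrees 0…13.
[z^13] = 2·5 + 1·11 + 1·15 − 1·18 = 18.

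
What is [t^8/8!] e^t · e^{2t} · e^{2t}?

390625

The EGF product rule gives c_8 = Σ_{k_1+k_2+k_3=8} C(8; k_1,k_2,k_3) · ∏ g_i(k_i), where e^t gives (1)^k; e^{2t} gives (2)^k; e^{2t} gives (2)^k.
g_1(k) for k = 0…8: 1, 1, 1, 1, 1, 1, 1, 1, 1.
g_2(k) for k = 0…8: 1, 2, 4, 8, 16, 32, 64, 128, 256.
g_3(k) for k = 0…8: 1, 2, 4, 8, 16, 32, 64, 128, 256.
First combine the last two factors: h(k) = Σ_j C(k,j)·g_2(j)·g_3(k−j) for k = 0…8: 1, 4, 16, 64, 256, 1024, 4096, 16384, 65536.
c_8 = Σ_k C(8,k)·g_1(k)·h(8−k) = 1·1·65536 + 8·1·16384 + 28·1·4096 + 56·1·1024 + 70·1·256 + 56·1·64 + 28·1·16 + 8·1·4 + 1·1·1 = 65536 + 131072 + 114688 + 57344 + 17920 + 3584 + 448 + 32 + 1 = 390625.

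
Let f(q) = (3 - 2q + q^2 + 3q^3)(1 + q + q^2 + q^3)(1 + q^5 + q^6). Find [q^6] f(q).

(3 - 2q + q^2 + 3q^3) has coefficients 3,-2,1,3 for degrees 0…3.
(1 + q + q^2 + q^3) has coefficients 1,1,1,1,0,0,0 for degrees 0…6.
Finally multiplying by (1 + q^5 + q^6), the product of all factors after the first has coefficients 1,1,1,1,0,1,2 for degrees 0…6.
[q^6] = 3·2 − 2·1 + 1·0 + 3·1 = 7.

7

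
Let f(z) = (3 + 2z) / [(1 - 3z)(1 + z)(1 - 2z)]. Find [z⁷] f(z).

17360

Partial fractions give a closed form: a_n = (33/4)·3^n + (1/12)·(-1)^n + (-16/3)·2^n.
At n = 7: a_7 = 17360.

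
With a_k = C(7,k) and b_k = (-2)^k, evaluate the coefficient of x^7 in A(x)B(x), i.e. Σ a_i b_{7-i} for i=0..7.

-1

This is [x^7] in the product of the two ordinary generating functions.
Σ = 1·(-128) + 7·64 + 21·(-32) + 35·16 + 35·(-8) + 21·4 + 7·(-2) + 1·1 = -1.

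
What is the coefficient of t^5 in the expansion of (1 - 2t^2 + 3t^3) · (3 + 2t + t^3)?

-2

(1 - 2t^2 + 3t^3) has coefficients 1,0,-2,3 for degrees 0…3.
(3 + 2t + t^3) has coefficients 3,2,0,1,0,0 for degrees 0…5.
[t^5] = 1·0 − 2·1 + 3·0 = -2.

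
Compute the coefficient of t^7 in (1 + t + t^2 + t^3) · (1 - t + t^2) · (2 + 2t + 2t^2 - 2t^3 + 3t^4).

(1 + t + t^2 + t^3) has coefficients 1,1,1,1 for degrees 0…3.
(1 - t + t^2) has coefficients 1,-1,1,0,0,0,0,0 for degrees 0…7.
Finally multiplying by (2 + 2t + 2t^2 - 2t^3 + 3t^4), the product of all factors after the first has coefficients 2,0,2,-2,7,-5,3,0 for degrees 0…7.
[t^7] = 1·0 + 1·3 + 1·(-5) + 1·7 = 5.

5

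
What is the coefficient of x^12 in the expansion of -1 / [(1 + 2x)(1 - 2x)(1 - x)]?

Partial fractions give a closed form: a_n = (-1/3)·(-2)^n + (-1)·2^n + (1/3)·1^n.
At n = 12: a_12 = -5461.

-5461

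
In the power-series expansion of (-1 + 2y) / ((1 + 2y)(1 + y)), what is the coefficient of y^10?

-4093

The denominator gives the recurrence a_n = −3a_(n−1) − 2a_(n−2) for n ≥ 3; the numerator fixes a_0 = -1, a_1 = 5, a_2 = -13.
Iterating: -1, 5, -13, 29, -61, 125, -253, 509, -1021, 2045, -4093, so a_10 = -4093.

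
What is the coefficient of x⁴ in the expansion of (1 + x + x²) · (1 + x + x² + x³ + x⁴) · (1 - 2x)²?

3

(1 + x + x²) has coefficients 1,1,1 for degrees 0…2.
(1 + x + x² + x³ + x⁴) has coefficients 1,1,1,1,1 for degrees 0…4.
Finally multiplying by (1 - 2x)², the product of all factors after the first has coefficients 1,-3,1,1,1 for degrees 0…4.
[x⁴] = 1·1 + 1·1 + 1·1 = 3.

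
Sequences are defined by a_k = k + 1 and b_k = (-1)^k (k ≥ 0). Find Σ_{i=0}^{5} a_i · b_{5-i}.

3

Write out a_i and b_{5-i} for i = 0,…,5 and sum the products.
Σ = 1·(-1) + 2·1 + 3·(-1) + 4·1 + 5·(-1) + 6·1 = 3.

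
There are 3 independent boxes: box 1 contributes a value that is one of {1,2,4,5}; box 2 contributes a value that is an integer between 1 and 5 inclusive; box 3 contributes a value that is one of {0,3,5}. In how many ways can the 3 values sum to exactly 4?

2

The generating function for the choices is (z + z² + z⁴ + z⁵)·(z + z² + z³ + z⁴ + z⁵)·(1 + z³ + z⁵); the count is [z⁴].
(z + z² + z⁴ + z⁵) has coefficients 0,1,1,0,1 for degrees 0…4.
(z + z² + z³ + z⁴ + z⁵) has coefficients 0,1,1,1,1 for degrees 0…4.
Finally multiplying by (1 + z³ + z⁵), the product of all factors after the first has coefficients 0,1,1,1,2 for degrees 0…4.
[z⁴] = 1·1 + 1·1 + 1·0 = 2.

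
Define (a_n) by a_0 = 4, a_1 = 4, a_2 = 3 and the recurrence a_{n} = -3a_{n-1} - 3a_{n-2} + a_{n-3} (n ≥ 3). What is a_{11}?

The ordinary generating function has denominator 1 + 3q + 3q^2 - q^3.
Iterating the recurrence: a_0,…,a_{11} = 4, 4, 3, -17, 46, -84, 97, 7, -396, 1264, -2597, 3603.

3603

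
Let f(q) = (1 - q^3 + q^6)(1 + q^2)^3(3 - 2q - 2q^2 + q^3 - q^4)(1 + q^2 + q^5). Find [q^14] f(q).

(1 - q^3 + q^6) has coefficients 1,0,0,-1,0,0,1 for degrees 0…6.
(1 + q^2)^3 has coefficients 1,0,3,0,3,0,1,0,0,0,0,0,0,0,0 for degrees 0…14.
Multiplying by (3 - 2q - 2q^2 + q^3 - q^4) gives running coefficients 3,-2,7,-5,2,-3,-6,1,-5,1,-1,0,0,0,0 for degrees 0…14.
Finally multiplying by (1 + q^2 + q^5), the product of all factors after the first has coefficients 3,-2,10,-7,9,-5,-6,5,-16,4,-9,-5,0,-5,1 for degrees 0…14.
[q^14] = 1·1 − 1·(-5) + 1·(-16) = -10.

-10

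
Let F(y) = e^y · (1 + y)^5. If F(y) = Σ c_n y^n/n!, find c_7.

The EGF product rule gives c_7 = Σ_{k_1+k_2=7} C(7; k_1,k_2) · ∏ g_i(k_i), where e^y gives (1)^k; (1+y)^5 gives the falling factorial (5)_k.
g_1(k) for k = 0…7: 1, 1, 1, 1, 1, 1, 1, 1.
g_2(k) for k = 0…7: 1, 5, 20, 60, 120, 120, 0, 0.
c_7 = Σ_k C(7,k)·g_1(k)·g_2(7−k) = 21·1·120 + 35·1·120 + 35·1·60 + 21·1·20 + 7·1·5 + 1·1·1 = 2520 + 4200 + 2100 + 420 + 35 + 1 = 9276.

9276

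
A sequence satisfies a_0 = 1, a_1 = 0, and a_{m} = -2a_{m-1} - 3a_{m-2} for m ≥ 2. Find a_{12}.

The ordinary generating function has denominator 1 + 2x + 3x^2.
Iterating the recurrence: a_0,…,a_{12} = 1, 0, -3, 6, -3, -12, 33, -30, -39, 168, -219, -66, 789.

789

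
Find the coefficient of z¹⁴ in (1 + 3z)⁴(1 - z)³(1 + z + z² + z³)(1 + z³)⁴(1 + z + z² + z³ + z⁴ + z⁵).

-75

(1 + 3z)⁴ has coefficients 1,12,54,108,81 for degrees 0…4.
(1 - z)³ has coefficients 1,-3,3,-1,0,0,0,0,0,0,0,0,0,0,0 for degrees 0…14.
Multiplying by (1 + z + z² + z³) gives running coefficients 1,-2,1,0,-1,2,-1,0,0,0,0,0,0,0,0 for degrees 0…14.
Multiplying by (1 + z³)⁴ gives running coefficients 1,-2,1,4,-9,6,5,-16,14,0,-14,16,-5,-6,9 for degrees 0…14.
Finally multiplying by (1 + z + z² + z³ + z⁴ + z⁵), the product of all factors after the first has coefficients 1,-1,0,4,-5,1,5,-9,4,0,-5,5,-5,5,0 for degrees 0…14.
[z¹⁴] = 1·0 + 12·5 + 54·(-5) + 108·5 + 81·(-5) = -75.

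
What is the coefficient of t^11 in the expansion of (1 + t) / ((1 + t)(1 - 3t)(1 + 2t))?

The denominator gives the recurrence a_n = 7a_(n−2) + 6a_(n−3) for n ≥ 3; the numerator fixes a_0 = 1, a_1 = 1, a_2 = 7.
Iterating: 1, 1, 7, 13, 55, 133, 463, 1261, 4039, 11605, 35839, 105469, so a_11 = 105469.

105469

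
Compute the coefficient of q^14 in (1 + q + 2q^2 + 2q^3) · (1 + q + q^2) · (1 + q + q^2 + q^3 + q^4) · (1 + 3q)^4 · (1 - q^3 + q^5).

2018

(1 + q + 2q^2 + 2q^3) has coefficients 1,1,2,2 for degrees 0…3.
(1 + q + q^2) has coefficients 1,1,1,0,0,0,0,0,0,0,0,0,0,0,0 for degrees 0…14.
Multiplying by (1 + q + q^2 + q^3 + q^4) gives running coefficients 1,2,3,3,3,2,1,0,0,0,0,0,0,0,0 for degrees 0…14.
Multiplying by (1 + 3q)^4 gives running coefficients 1,14,81,255,498,686,754,687,513,270,81,0,0,0,0 for degrees 0…14.
Finally multiplying by (1 - q^3 + q^5), the product of all factors after the first has coefficients 1,14,81,254,484,606,513,270,82,14,80,241,417,432,270 for degrees 0…14.
[q^14] = 1·270 + 1·432 + 2·417 + 2·241 = 2018.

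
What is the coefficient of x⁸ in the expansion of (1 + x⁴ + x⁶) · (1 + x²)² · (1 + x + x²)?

(1 + x⁴ + x⁶) has coefficients 1,0,0,0,1,0,1 for degrees 0…6.
(1 + x²)² has coefficients 1,0,2,0,1,0,0,0,0 for degrees 0…8.
Finally multiplying by (1 + x + x²), the product of all factors after the first has coefficients 1,1,3,2,3,1,1,0,0 for degrees 0…8.
[x⁸] = 1·0 + 1·3 + 1·3 = 6.

6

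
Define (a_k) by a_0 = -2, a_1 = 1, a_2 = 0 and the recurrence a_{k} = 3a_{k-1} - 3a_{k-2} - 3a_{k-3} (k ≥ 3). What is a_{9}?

-351

The ordinary generating function has denominator 1 - 3q + 3q^2 + 3q^3.
Iterating the recurrence: a_0,…,a_{9} = -2, 1, 0, 3, 6, 9, 0, -45, -162, -351.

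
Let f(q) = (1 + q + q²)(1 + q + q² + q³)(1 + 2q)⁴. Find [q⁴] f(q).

(1 + q + q²) has coefficients 1,1,1 for degrees 0…2.
(1 + q + q² + q³) has coefficients 1,1,1,1,0 for degrees 0…4.
Finally multiplying by (1 + 2q)⁴, the product of all factors after the first has coefficients 1,9,33,65,80 for degrees 0…4.
[q⁴] = 1·80 + 1·65 + 1·33 = 178.

178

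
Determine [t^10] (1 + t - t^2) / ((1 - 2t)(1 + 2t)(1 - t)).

1365

The denominator gives the recurrence a_n = a_(n−1) + 4a_(n−2) − 4a_(n−3) for n ≥ 3; the numerator fixes a_0 = 1, a_1 = 2, a_2 = 5.
Iterating: 1, 2, 5, 9, 21, 37, 85, 149, 341, 597, 1365, so a_10 = 1365.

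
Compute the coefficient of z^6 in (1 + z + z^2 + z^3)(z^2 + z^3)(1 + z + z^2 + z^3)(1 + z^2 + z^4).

13

(1 + z + z^2 + z^3) has coefficients 1,1,1,1 for degrees 0…3.
(z^2 + z^3) has coefficients 0,0,1,1,0,0,0 for degrees 0…6.
Multiplying by (1 + z + z^2 + z^3) gives running coefficients 0,0,1,2,2,2,1 for degrees 0…6.
Finally multiplying by (1 + z^2 + z^4), the product of all factors after the first has coefficients 0,0,1,2,3,4,4 for degrees 0…6.
[z^6] = 1·4 + 1·4 + 1·3 + 1·2 = 13.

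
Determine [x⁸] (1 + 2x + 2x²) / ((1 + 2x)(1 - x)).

The denominator gives the recurrence a_n = −a_(n−1) + 2a_(n−2) for n ≥ 3; the numerator fixes a_0 = 1, a_1 = 1, a_2 = 3.
Iterating: 1, 1, 3, -1, 7, -9, 23, -41, 87, so a_8 = 87.

87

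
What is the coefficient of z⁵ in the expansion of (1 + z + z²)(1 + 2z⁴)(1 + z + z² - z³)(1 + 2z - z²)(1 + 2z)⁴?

(1 + z + z²) has coefficients 1,1,1 for degrees 0…2.
(1 + 2z⁴) has coefficients 1,0,0,0,2,0 for degrees 0…5.
Multiplying by (1 + z + z² - z³) gives running coefficients 1,1,1,-1,2,2 for degrees 0…5.
Multiplying by (1 + 2z - z²) gives running coefficients 1,3,2,0,-1,7 for degrees 0…5.
Finally multiplying by (1 + 2z)⁴, the product of all factors after the first has coefficients 1,11,50,120,159,111 for degrees 0…5.
[z⁵] = 1·111 + 1·159 + 1·120 = 390.

390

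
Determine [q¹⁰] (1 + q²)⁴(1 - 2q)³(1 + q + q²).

23

(1 + q²)⁴ has coefficients 1,0,4,0,6,0,4,0,1 for degrees 0…8.
(1 - 2q)³ has coefficients 1,-6,12,-8,0,0,0,0,0,0,0 for degrees 0…10.
Finally multiplying by (1 + q + q²), the product of all factors after the first has coefficients 1,-5,7,-2,4,-8,0,0,0,0,0 for degrees 0…10.
[q¹⁰] = 1·0 + 4·0 + 6·0 + 4·4 + 1·7 = 23.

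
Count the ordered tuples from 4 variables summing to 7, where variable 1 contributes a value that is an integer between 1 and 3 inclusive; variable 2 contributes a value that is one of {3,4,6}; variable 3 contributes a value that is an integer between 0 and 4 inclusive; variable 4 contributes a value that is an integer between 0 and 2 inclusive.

15

The generating function for the choices is (q + q² + q³)·(q³ + q⁴ + q⁶)·(1 + q + q² + q³ + q⁴)·(1 + q + q²); the count is [q⁷].
(q + q² + q³) has coefficients 0,1,1,1 for degrees 0…3.
(q³ + q⁴ + q⁶) has coefficients 0,0,0,1,1,0,1,0 for degrees 0…7.
Multiplying by (1 + q + q² + q³ + q⁴) gives running coefficients 0,0,0,1,2,2,3,3 for degrees 0…7.
Finally multiplying by (1 + q + q²), the product of all factors after the first has coefficients 0,0,0,1,3,5,7,8 for degrees 0…7.
[q⁷] = 1·7 + 1·5 + 1·3 = 15.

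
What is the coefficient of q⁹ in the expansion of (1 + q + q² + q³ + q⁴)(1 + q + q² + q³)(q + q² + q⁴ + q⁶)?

(1 + q + q² + q³ + q⁴) has coefficients 1,1,1,1,1 for degrees 0…4.
(1 + q + q² + q³) has coefficients 1,1,1,1,0,0,0,0,0,0 for degrees 0…9.
Finally multiplying by (q + q² + q⁴ + q⁶), the product of all factors after the first has coefficients 0,1,2,2,3,2,2,2,1,1 for degrees 0…9.
[q⁹] = 1·1 + 1·1 + 1·2 + 1·2 + 1·2 = 8.

8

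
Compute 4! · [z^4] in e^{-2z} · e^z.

1

The EGF product rule gives c_4 = Σ_{k_1+k_2=4} C(4; k_1,k_2) · ∏ g_i(k_i), where e^{-2z} gives (-2)^k; e^z gives (1)^k.
g_1(k) for k = 0…4: 1, -2, 4, -8, 16.
g_2(k) for k = 0…4: 1, 1, 1, 1, 1.
c_4 = Σ_k C(4,k)·g_1(k)·g_2(4−k) = 1·1·1 + 4·(-2)·1 + 6·4·1 + 4·(-8)·1 + 1·16·1 = 1 − 8 + 24 − 32 + 16 = 1.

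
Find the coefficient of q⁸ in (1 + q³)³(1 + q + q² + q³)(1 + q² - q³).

(1 + q³)³ has coefficients 1,0,0,3,0,0,3,0,0 for degrees 0…8.
(1 + q + q² + q³) has coefficients 1,1,1,1,0,0,0,0,0 for degrees 0…8.
Finally multiplying by (1 + q² - q³), the product of all factors after the first has coefficients 1,1,2,1,0,0,-1,0,0 for degrees 0…8.
[q⁸] = 1·0 + 3·0 + 3·2 = 6.

6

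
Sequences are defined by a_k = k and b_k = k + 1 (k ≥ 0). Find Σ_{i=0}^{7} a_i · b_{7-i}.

This is [x^7] in the product of the two ordinary generating functions.
Σ = 0·8 + 1·7 + 2·6 + 3·5 + 4·4 + 5·3 + 6·2 + 7·1 = 84.

84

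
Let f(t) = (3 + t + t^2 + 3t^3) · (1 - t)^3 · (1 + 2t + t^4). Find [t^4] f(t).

(3 + t + t^2 + 3t^3) has coefficients 3,1,1,3 for degrees 0…3.
(1 - t)^3 has coefficients 1,-3,3,-1,0 for degrees 0…4.
Finally multiplying by (1 + 2t + t^4), the product of all factors after the first has coefficients 1,-1,-3,5,-1 for degrees 0…4.
[t^4] = 3·(-1) + 1·5 + 1·(-3) + 3·(-1) = -4.

-4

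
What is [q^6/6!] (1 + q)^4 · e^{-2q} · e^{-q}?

-243

The EGF product rule gives c_6 = Σ_{k_1+k_2+k_3=6} C(6; k_1,k_2,k_3) · ∏ g_i(k_i), where (1+q)^4 gives the falling factorial (4)_k; e^{-2q} gives (-2)^k; e^{-q} gives (-1)^k.
g_1(k) for k = 0…6: 1, 4, 12, 24, 24, 0, 0.
g_2(k) for k = 0…6: 1, -2, 4, -8, 16, -32, 64.
g_3(k) for k = 0…6: 1, -1, 1, -1, 1, -1, 1.
First combine the last two factors: h(k) = Σ_j C(k,j)·g_2(j)·g_3(k−j) for k = 0…6: 1, -3, 9, -27, 81, -243, 729.
c_6 = Σ_k C(6,k)·g_1(k)·h(6−k) = 1·1·729 + 6·4·(-243) + 15·12·81 + 20·24·(-27) + 15·24·9 = 729 − 5832 + 14580 − 12960 + 3240 = -243.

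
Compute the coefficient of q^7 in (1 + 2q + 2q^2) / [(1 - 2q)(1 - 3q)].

11753

The denominator gives the recurrence a_n = 5a_(n−1) − 6a_(n−2) for n ≥ 3; the numerator fixes a_0 = 1, a_1 = 7, a_2 = 31.
Iterating: 1, 7, 31, 113, 379, 1217, 3811, 11753, so a_7 = 11753.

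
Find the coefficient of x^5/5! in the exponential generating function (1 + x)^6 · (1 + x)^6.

95040

The EGF product rule gives c_5 = Σ_{k_1+k_2=5} C(5; k_1,k_2) · ∏ g_i(k_i), where (1+x)^6 gives the falling factorial (6)_k; (1+x)^6 gives the falling factorial (6)_k.
g_1(k) for k = 0…5: 1, 6, 30, 120, 360, 720.
g_2(k) for k = 0…5: 1, 6, 30, 120, 360, 720.
c_5 = Σ_k C(5,k)·g_1(k)·g_2(5−k) = 1·1·720 + 5·6·360 + 10·30·120 + 10·120·30 + 5·360·6 + 1·720·1 = 720 + 10800 + 36000 + 36000 + 10800 + 720 = 95040.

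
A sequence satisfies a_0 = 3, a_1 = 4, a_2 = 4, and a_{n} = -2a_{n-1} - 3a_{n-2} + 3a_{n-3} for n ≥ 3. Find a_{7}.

265

The ordinary generating function has denominator 1 + 2t + 3t^2 - 3t^3.
Iterating the recurrence: a_0,…,a_{7} = 3, 4, 4, -11, 22, 1, -101, 265.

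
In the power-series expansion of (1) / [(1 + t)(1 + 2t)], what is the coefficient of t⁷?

-255

Partial fractions give a closed form: a_n = (-1)·(-1)^n + (2)·(-2)^n.
At n = 7: a_7 = -255.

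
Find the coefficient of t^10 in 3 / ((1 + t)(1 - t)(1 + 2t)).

4095

Partial fractions give a closed form: a_n = (-3/2)·(-1)^n + (1/2)·1^n + (4)·(-2)^n.
At n = 10: a_10 = 4095.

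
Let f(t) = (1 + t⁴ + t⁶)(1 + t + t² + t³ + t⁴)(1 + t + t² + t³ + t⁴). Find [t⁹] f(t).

(1 + t⁴ + t⁶) has coefficients 1,0,0,0,1,0,1 for degrees 0…6.
(1 + t + t² + t³ + t⁴) has coefficients 1,1,1,1,1,0,0,0,0,0 for degrees 0…9.
Finally multiplying by (1 + t + t² + t³ + t⁴), the product of all factors after the first has coefficients 1,2,3,4,5,4,3,2,1,0 for degrees 0…9.
[t⁹] = 1·0 + 1·4 + 1·4 = 8.

8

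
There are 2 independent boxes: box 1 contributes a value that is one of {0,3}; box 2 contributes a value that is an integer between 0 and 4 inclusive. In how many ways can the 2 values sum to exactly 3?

The generating function for the choices is (1 + y³)·(1 + y + y² + y³ + y⁴); the count is [y³].
(1 + y³) has coefficients 1,0,0,1 for degrees 0…3.
(1 + y + y² + y³ + y⁴) has coefficients 1,1,1,1 for degrees 0…3.
[y³] = 1·1 + 1·1 = 2.

2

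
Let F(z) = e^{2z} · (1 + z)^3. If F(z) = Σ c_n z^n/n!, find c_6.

The EGF product rule gives c_6 = Σ_{k_1+k_2=6} C(6; k_1,k_2) · ∏ g_i(k_i), where e^{2z} gives (2)^k; (1+z)^3 gives the falling factorial (3)_k.
g_1(k) for k = 0…6: 1, 2, 4, 8, 16, 32, 64.
g_2(k) for k = 0…6: 1, 3, 6, 6, 0, 0, 0.
c_6 = Σ_k C(6,k)·g_1(k)·g_2(6−k) = 20·8·6 + 15·16·6 + 6·32·3 + 1·64·1 = 960 + 1440 + 576 + 64 = 3040.

3040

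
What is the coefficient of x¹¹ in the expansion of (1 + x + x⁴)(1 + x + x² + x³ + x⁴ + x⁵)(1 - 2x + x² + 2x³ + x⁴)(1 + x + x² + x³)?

(1 + x + x⁴) has coefficients 1,1,0,0,1 for degrees 0…4.
(1 + x + x² + x³ + x⁴ + x⁵) has coefficients 1,1,1,1,1,1,0,0,0,0,0,0 for degrees 0…11.
Multiplying by (1 - 2x + x² + 2x³ + x⁴) gives running coefficients 1,-1,0,2,3,3,2,4,3,1,0,0 for degrees 0…11.
Finally multiplying by (1 + x + x² + x³), the product of all factors after the first has coefficients 1,0,0,2,4,8,10,12,12,10,8,4 for degrees 0…11.
[x¹¹] = 1·4 + 1·8 + 1·12 = 24.

24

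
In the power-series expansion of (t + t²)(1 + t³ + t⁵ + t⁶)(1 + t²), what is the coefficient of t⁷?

(t + t²) has coefficients 0,1,1 for degrees 0…2.
(1 + t³ + t⁵ + t⁶) has coefficients 1,0,0,1,0,1,1,0 for degrees 0…7.
Finally multiplying by (1 + t²), the product of all factors after the first has coefficients 1,0,1,1,0,2,1,1 for degrees 0…7.
[t⁷] = 1·1 + 1·2 = 3.

3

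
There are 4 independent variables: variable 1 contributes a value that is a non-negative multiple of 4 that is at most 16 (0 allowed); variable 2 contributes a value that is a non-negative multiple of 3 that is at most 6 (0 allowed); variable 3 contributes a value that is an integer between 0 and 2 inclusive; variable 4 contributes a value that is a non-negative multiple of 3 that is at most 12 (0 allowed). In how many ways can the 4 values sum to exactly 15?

10

The generating function for the choices is (1 + y^4 + y^8 + y^12 + y^16)·(1 + y^3 + y^6)·(1 + y + y^2)·(1 + y^3 + y^6 + y^9 + y^12); the count is [y^15].
(1 + y^4 + y^8 + y^12 + y^16) has coefficients 1,0,0,0,1,0,0,0,1,0,0,0,1,0,0,0 for degrees 0…15.
(1 + y^3 + y^6) has coefficients 1,0,0,1,0,0,1,0,0,0,0,0,0,0,0,0 for degrees 0…15.
Multiplying by (1 + y + y^2) gives running coefficients 1,1,1,1,1,1,1,1,1,0,0,0,0,0,0,0 for degrees 0…15.
Finally multiplying by (1 + y^3 + y^6 + y^9 + y^12), the product of all factors after the first has coefficients 1,1,1,2,2,2,3,3,3,3,3,3,3,3,3,2 for degrees 0…15.
[y^15] = 1·2 + 1·3 + 1·3 + 1·2 = 10.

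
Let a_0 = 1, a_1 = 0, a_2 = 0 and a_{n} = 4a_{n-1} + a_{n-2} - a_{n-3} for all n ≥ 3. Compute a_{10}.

-21721

The ordinary generating function has denominator 1 - 4y - y^2 + y^3.
Iterating the recurrence: a_0,…,a_{10} = 1, 0, 0, -1, -4, -17, -71, -297, -1242, -5194, -21721.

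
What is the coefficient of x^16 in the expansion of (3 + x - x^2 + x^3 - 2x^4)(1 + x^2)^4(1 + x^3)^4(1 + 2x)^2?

-18

(3 + x - x^2 + x^3 - 2x^4) has coefficients 3,1,-1,1,-2 for degrees 0…4.
(1 + x^2)^4 has coefficients 1,0,4,0,6,0,4,0,1,0,0,0,0,0,0,0,0 for degrees 0…16.
Multiplying by (1 + x^3)^4 gives running coefficients 1,0,4,4,6,16,10,24,25,20,36,20,25,24,10,16,6 for degrees 0…16.
Finally multiplying by (1 + 2x)^2, the product of all factors after the first has coefficients 1,4,8,20,38,56,98,128,161,216,216,244,249,204,206,152,110 for degrees 0…16.
[x^16] = 3·110 + 1·152 − 1·206 + 1·204 − 2·249 = -18.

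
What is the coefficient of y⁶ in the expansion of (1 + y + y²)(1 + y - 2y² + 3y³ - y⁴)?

-1

(1 + y + y²) has coefficients 1,1,1 for degrees 0…2.
(1 + y - 2y² + 3y³ - y⁴) has coefficients 1,1,-2,3,-1,0,0 for degrees 0…6.
[y⁶] = 1·0 + 1·0 + 1·(-1) = -1.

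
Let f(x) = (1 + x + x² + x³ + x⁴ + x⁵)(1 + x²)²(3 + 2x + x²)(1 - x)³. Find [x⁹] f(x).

(1 + x + x² + x³ + x⁴ + x⁵) has coefficients 1,1,1,1,1,1 for degrees 0…5.
(1 + x²)² has coefficients 1,0,2,0,1,0,0,0,0,0 for degrees 0…9.
Multiplying by (3 + 2x + x²) gives running coefficients 3,2,7,4,5,2,1,0,0,0 for degrees 0…9.
Finally multiplying by (1 - x)³, the product of all factors after the first has coefficients 3,-7,10,-14,12,-8,6,-2,1,-1 for degrees 0…9.
[x⁹] = 1·(-1) + 1·1 + 1·(-2) + 1·6 + 1·(-8) + 1·12 = 8.

8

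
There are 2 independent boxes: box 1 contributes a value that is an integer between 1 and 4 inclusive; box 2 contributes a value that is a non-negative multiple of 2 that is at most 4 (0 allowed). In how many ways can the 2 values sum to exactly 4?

The generating function for the choices is (q + q² + q³ + q⁴)·(1 + q² + q⁴); the count is [q⁴].
(q + q² + q³ + q⁴) has coefficients 0,1,1,1,1 for degrees 0…4.
(1 + q² + q⁴) has coefficients 1,0,1,0,1 for degrees 0…4.
[q⁴] = 1·0 + 1·1 + 1·0 + 1·1 = 2.

2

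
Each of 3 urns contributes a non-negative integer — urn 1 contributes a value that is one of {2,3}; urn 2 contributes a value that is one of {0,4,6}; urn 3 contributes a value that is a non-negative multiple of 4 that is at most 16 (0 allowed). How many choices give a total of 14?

The generating function for the choices is (z² + z³)·(1 + z⁴ + z⁶)·(1 + z⁴ + z⁸ + z¹² + z¹⁶); the count is [z¹⁴].
(z² + z³) has coefficients 0,0,1,1 for degrees 0…3.
(1 + z⁴ + z⁶) has coefficients 1,0,0,0,1,0,1,0,0,0,0,0,0,0,0 for degrees 0…14.
Finally multiplying by (1 + z⁴ + z⁸ + z¹² + z¹⁶), the product of all factors after the first has coefficients 1,0,0,0,2,0,1,0,2,0,1,0,2,0,1 for degrees 0…14.
[z¹⁴] = 1·2 + 1·0 = 2.

2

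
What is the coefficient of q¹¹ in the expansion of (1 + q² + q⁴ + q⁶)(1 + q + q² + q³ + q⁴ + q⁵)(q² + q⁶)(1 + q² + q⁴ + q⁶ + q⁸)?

(1 + q² + q⁴ + q⁶) has coefficients 1,0,1,0,1,0,1 for degrees 0…6.
(1 + q + q² + q³ + q⁴ + q⁵) has coefficients 1,1,1,1,1,1,0,0,0,0,0,0 for degrees 0…11.
Multiplying by (q² + q⁶) gives running coefficients 0,0,1,1,1,1,2,2,1,1,1,1 for degrees 0…11.
Finally multiplying by (1 + q² + q⁴ + q⁶ + q⁸), the product of all factors after the first has coefficients 0,0,1,1,2,2,4,4,5,5,6,6 for degrees 0…11.
[q¹¹] = 1·6 + 1·5 + 1·4 + 1·2 = 17.

17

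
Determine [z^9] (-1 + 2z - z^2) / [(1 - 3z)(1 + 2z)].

The denominator gives the recurrence a_n = a_(n−1) + 6a_(n−2) for n ≥ 3; the numerator fixes a_0 = -1, a_1 = 1, a_2 = -6.
Iterating: -1, 1, -6, 0, -36, -36, -252, -468, -1980, -4788, so a_9 = -4788.

-4788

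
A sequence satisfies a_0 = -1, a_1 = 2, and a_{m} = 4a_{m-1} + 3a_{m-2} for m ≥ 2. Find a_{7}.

The ordinary generating function has denominator 1 - 4t - 3t^2.
Iterating the recurrence: a_0,…,a_{7} = -1, 2, 5, 26, 119, 554, 2573, 11954.

11954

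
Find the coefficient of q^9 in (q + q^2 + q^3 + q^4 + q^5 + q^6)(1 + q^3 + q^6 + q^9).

(q + q^2 + q^3 + q^4 + q^5 + q^6) has coefficients 0,1,1,1,1,1,1 for degrees 0…6.
(1 + q^3 + q^6 + q^9) has coefficients 1,0,0,1,0,0,1,0,0,1 for degrees 0…9.
[q^9] = 1·0 + 1·0 + 1·1 + 1·0 + 1·0 + 1·1 = 2.

2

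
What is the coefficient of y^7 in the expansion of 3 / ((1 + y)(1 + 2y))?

Partial fractions give a closed form: a_n = (-3)·(-1)^n + (6)·(-2)^n.
At n = 7: a_7 = -765.

-765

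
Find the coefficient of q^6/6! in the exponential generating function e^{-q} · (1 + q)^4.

The EGF product rule gives c_6 = Σ_{k_1+k_2=6} C(6; k_1,k_2) · ∏ g_i(k_i), where e^{-q} gives (-1)^k; (1+q)^4 gives the falling factorial (4)_k.
g_1(k) for k = 0…6: 1, -1, 1, -1, 1, -1, 1.
g_2(k) for k = 0…6: 1, 4, 12, 24, 24, 0, 0.
c_6 = Σ_k C(6,k)·g_1(k)·g_2(6−k) = 15·1·24 + 20·(-1)·24 + 15·1·12 + 6·(-1)·4 + 1·1·1 = 360 − 480 + 180 − 24 + 1 = 37.

37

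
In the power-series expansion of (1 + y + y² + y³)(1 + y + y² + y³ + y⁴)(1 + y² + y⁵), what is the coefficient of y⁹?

(1 + y + y² + y³) has coefficients 1,1,1,1 for degrees 0…3.
(1 + y + y² + y³ + y⁴) has coefficients 1,1,1,1,1,0,0,0,0,0 for degrees 0…9.
Finally multiplying by (1 + y² + y⁵), the product of all factors after the first has coefficients 1,1,2,2,2,2,2,1,1,1 for degrees 0…9.
[y⁹] = 1·1 + 1·1 + 1·1 + 1·2 = 5.

5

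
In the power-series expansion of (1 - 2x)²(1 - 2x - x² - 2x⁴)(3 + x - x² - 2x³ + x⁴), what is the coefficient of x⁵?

(1 - 2x)² has coefficients 1,-4,4 for degrees 0…2.
(1 - 2x - x² - 2x⁴) has coefficients 1,-2,-1,0,-2,0 for degrees 0…5.
Finally multiplying by (3 + x - x² - 2x³ + x⁴), the product of all factors after the first has coefficients 3,-5,-6,-1,0,-2 for degrees 0…5.
[x⁵] = 1·(-2) − 4·0 + 4·(-1) = -6.

-6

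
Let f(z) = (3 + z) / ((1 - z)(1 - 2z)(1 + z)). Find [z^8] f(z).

1193

The denominator gives the recurrence a_n = 2a_(n−1) + a_(n−2) − 2a_(n−3) for n ≥ 3; the numerator fixes a_0 = 3, a_1 = 7, a_2 = 17.
Iterating: 3, 7, 17, 35, 73, 147, 297, 595, 1193, so a_8 = 1193.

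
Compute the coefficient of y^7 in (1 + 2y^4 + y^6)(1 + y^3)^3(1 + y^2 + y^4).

9

(1 + 2y^4 + y^6) has coefficients 1,0,0,0,2,0,1 for degrees 0…6.
(1 + y^3)^3 has coefficients 1,0,0,3,0,0,3,0 for degrees 0…7.
Finally multiplying by (1 + y^2 + y^4), the product of all factors after the first has coefficients 1,0,1,3,1,3,3,3 for degrees 0…7.
[y^7] = 1·3 + 2·3 + 1·0 = 9.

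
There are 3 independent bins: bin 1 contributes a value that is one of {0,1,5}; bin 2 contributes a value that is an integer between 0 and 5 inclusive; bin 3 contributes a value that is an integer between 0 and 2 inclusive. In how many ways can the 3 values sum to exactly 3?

The generating function for the choices is (1 + q + q^5)·(1 + q + q^2 + q^3 + q^4 + q^5)·(1 + q + q^2); the count is [q^3].
(1 + q + q^5) has coefficients 1,1,0,0 for degrees 0…3.
(1 + q + q^2 + q^3 + q^4 + q^5) has coefficients 1,1,1,1 for degrees 0…3.
Finally multiplying by (1 + q + q^2), the product of all factors after the first has coefficients 1,2,3,3 for degrees 0…3.
[q^3] = 1·3 + 1·3 = 6.

6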